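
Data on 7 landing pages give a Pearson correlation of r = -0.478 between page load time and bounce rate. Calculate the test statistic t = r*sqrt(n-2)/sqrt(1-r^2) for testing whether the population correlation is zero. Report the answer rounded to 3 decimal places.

t = r·√(n−2) / √(1−r²) with r = -0.478, n = 7
  = -0.478·√5 / √(1 − 0.228484)
  = -0.478·2.236068 / 0.878360
  = -1.068841 / 0.878360 = -1.217

-1.217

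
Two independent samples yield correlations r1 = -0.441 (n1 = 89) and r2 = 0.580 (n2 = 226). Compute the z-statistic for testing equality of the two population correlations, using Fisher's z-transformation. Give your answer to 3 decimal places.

Fisher z-transforms: z1 = atanh(-0.441) = -0.473472, z2 = atanh(0.580) = 0.662463; difference d = -1.135935
Var(d) = 1/86 + 1/223 = 0.0116279 + 0.0044843 = 0.0161122
z = d/√Var(d) = -1.135935 / √0.0161122 = -1.135935 / 0.126934 = -8.949

-8.949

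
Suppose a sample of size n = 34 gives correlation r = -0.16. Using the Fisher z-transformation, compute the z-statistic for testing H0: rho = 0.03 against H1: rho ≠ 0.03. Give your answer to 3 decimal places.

Fisher z: atanh(-0.16) = -0.161387, atanh(0.03) = 0.030009
z = (z_r − z_0)·√(n−3) = (-0.161387 − 0.030009)·√31 = -0.191396 · 5.567764 = -1.066

-1.066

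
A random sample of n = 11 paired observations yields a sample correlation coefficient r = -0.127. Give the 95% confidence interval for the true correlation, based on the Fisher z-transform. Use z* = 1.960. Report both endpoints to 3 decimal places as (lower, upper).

(-0.675, 0.512)

z_r = atanh(-0.127) = -0.127689;  SE = 1/√(n−3) = 1/√8 = 0.353553
z-limits: -0.127689 ± 1.960·0.353553 = -0.127689 ± 0.692964 = [-0.820653, 0.565275]
ρ-limits: (tanh -0.820653, tanh 0.565275) = (-0.675, 0.512)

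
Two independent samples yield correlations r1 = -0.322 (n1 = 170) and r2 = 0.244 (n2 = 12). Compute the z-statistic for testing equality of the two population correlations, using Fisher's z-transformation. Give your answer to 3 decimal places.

-1.703

Fisher z-transforms: z1 = atanh(-0.322) = -0.333877, z2 = atanh(0.244) = 0.249023; difference d = -0.582900
Var(d) = 1/167 + 1/9 = 0.0059880 + 0.1111111 = 0.1170991
z = d/√Var(d) = -0.582900 / √0.1170991 = -0.582900 / 0.342197 = -1.703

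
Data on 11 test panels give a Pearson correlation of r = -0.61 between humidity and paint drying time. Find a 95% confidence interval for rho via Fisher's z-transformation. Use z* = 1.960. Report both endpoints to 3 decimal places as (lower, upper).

(-0.886, -0.016)

Fisher z: z_r = atanh(r) = ½·ln((1+(-0.61))/(1−(-0.61))) = -0.708921
SE(z) = 1/√(n−3) = 1/√8 = 0.353553
95% ⇒ z* = 1.960; margin = 1.960·0.353553 = 0.692964
CI on z-scale: (-1.401885, -0.015957)
Back-transform: tanh(-1.401885) = -0.885758, tanh(-0.015957) = -0.015956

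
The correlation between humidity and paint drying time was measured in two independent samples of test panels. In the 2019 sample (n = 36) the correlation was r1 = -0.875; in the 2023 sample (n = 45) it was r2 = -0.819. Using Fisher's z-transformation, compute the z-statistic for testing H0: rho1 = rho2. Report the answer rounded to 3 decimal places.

-0.861

z1 = atanh(-0.875) = -1.354025,  z2 = atanh(-0.819) = -1.153773
SE = √(1/(n1−3) + 1/(n2−3)) = √(1/33 + 1/42) = √(0.0303030 + 0.0238095) = √0.0541125 = 0.232621
z = (z1 − z2)/SE = (-1.354025 − (-1.153773)) / 0.232621 = -0.200252 / 0.232621 = -0.861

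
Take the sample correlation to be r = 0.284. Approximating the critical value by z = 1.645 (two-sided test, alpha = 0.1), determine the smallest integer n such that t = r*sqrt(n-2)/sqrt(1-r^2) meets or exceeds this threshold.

33

Need r·√(n−2)/√(1−r²) ≥ 1.645
√(n−2) ≥ 1.645·√(1−0.080656) / 0.284 = 1.645·0.958824 / 0.284 = 5.5538
n−2 ≥ 30.8447  ⇒  n ≥ 32.8447
Smallest integer n = 33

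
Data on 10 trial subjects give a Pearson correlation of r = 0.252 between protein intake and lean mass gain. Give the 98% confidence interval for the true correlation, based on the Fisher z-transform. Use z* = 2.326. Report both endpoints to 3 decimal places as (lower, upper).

(-0.552, 0.813)

Fisher z: z_r = atanh(r) = ½·ln((1+0.252)/(1−0.252)) = 0.257547
SE(z) = 1/√(n−3) = 1/√7 = 0.377964
98% ⇒ z* = 2.326; margin = 2.326·0.377964 = 0.879144
CI on z-scale: (-0.621597, 1.136691)
Back-transform: tanh(-0.621597) = -0.552239, tanh(1.136691) = 0.813297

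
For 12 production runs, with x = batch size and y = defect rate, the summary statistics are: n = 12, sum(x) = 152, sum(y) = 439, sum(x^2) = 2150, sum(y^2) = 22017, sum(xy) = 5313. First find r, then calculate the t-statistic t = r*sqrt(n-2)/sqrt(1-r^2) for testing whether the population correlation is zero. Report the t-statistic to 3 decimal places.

S_xy = nΣxy − ΣxΣy = 12·5313 − 152·439 = 63756 − 66728 = -2972
S_xx = nΣx² − (Σx)² = 12·2150 − 152² = 25800 − 23104 = 2696
S_yy = nΣy² − (Σy)² = 12·22017 − 439² = 264204 − 192721 = 71483
r = S_xy / √(S_xx·S_yy) = -2972 / √(2696·71483) = -2972 / √192718168 = -2972 / 13882.2969 = -0.2141
t = r·√(n−2)/√(1−r²) = -0.2141·√10 / √(1−0.045839) = -0.677044 / 0.976812 = -0.693

-0.693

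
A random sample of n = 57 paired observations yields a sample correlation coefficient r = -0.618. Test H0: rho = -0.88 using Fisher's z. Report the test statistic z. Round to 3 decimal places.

4.806

z_r = atanh(-0.618) = -0.721763,  z_0 = atanh(-0.88) = -1.375768
SE = 1/√(n−3) = 1/√54 = 0.136083
z = (z_r − z_0)/SE = (-0.721763 − (-1.375768)) / 0.136083 = 0.654005 / 0.136083 = 4.806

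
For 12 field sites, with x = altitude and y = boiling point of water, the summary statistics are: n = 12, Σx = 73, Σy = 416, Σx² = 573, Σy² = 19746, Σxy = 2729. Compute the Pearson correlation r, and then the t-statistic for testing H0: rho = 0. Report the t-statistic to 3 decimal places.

S_xy = nΣxy − ΣxΣy = 12·2729 − 73·416 = 32748 − 30368 = 2380
S_xx = nΣx² − (Σx)² = 12·573 − 73² = 6876 − 5329 = 1547
S_yy = nΣy² − (Σy)² = 12·19746 − 416² = 236952 − 173056 = 63896
r = S_xy / √(S_xx·S_yy) = 2380 / √(1547·63896) = 2380 / √98847112 = 2380 / 9942.1885 = 0.2394
t = r·√(n−2)/√(1−r²) = 0.2394·√10 / √(1−0.057312) = 0.757049 / 0.970921 = 0.780

0.780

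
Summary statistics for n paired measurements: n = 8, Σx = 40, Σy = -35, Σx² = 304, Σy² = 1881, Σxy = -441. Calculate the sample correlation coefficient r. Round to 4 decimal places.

Numerator: nΣxy − (Σx)(Σy) = 8·(-441) − (40)(-35) = -2128
Denominator: √[(nΣx²−(Σx)²)(nΣy²−(Σy)²)]
  nΣx²−(Σx)² = 8·304 − 1600 = 832;  nΣy²−(Σy)² = 8·1881 − 1225 = 13823
  √(832·13823) = √11500736 = 3391.2735
r = -2128 / 3391.2735 = -0.6275

-0.6275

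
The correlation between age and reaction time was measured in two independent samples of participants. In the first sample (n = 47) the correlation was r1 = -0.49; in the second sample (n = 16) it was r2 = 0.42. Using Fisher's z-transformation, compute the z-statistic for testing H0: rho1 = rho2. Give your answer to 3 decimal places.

-3.116

Fisher z-transforms: z1 = atanh(-0.49) = -0.536060, z2 = atanh(0.42) = 0.447692; difference d = -0.983752
Var(d) = 1/44 + 1/13 = 0.0227273 + 0.0769231 = 0.0996504
z = d/√Var(d) = -0.983752 / √0.0996504 = -0.983752 / 0.315675 = -3.116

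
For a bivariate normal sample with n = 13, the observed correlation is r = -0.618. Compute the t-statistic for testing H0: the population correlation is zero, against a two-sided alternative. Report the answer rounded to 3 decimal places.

-2.607

t = r·√(n−2) / √(1−r²) with r = -0.618, n = 13
  = -0.618·√11 / √(1 − 0.381924)
  = -0.618·3.316625 / 0.786178
  = -2.049674 / 0.786178 = -2.607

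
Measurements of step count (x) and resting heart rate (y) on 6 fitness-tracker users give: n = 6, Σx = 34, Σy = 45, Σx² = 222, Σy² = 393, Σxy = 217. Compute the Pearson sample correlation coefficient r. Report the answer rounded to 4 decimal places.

-0.9418

Numerator: nΣxy − (Σx)(Σy) = 6·217 − (34)(45) = -228
Denominator: √[(nΣx²−(Σx)²)(nΣy²−(Σy)²)]
  nΣx²−(Σx)² = 6·222 − 1156 = 176;  nΣy²−(Σy)² = 6·393 − 2025 = 333
  √(176·333) = √58608 = 242.0909
r = -228 / 242.0909 = -0.9418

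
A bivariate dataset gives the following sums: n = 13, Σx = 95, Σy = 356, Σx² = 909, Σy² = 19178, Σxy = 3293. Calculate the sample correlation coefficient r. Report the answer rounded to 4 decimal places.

S_xy = nΣxy − ΣxΣy = 13·3293 − 95·356 = 42809 − 33820 = 8989
S_xx = nΣx² − (Σx)² = 13·909 − 95² = 11817 − 9025 = 2792
S_yy = nΣy² − (Σy)² = 13·19178 − 356² = 249314 − 126736 = 122578
r = S_xy / √(S_xx·S_yy) = 8989 / √(2792·122578) = 8989 / √342237776 = 8989 / 18499.6696 = 0.4859

0.4859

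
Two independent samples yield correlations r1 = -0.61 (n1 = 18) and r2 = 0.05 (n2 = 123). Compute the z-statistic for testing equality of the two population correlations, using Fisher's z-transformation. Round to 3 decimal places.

-2.771

Fisher z-transforms: z1 = atanh(-0.61) = -0.708921, z2 = atanh(0.05) = 0.050042; difference d = -0.758963
Var(d) = 1/15 + 1/120 = 0.0666667 + 0.0083333 = 0.0750000
z = d/√Var(d) = -0.758963 / √0.0750000 = -0.758963 / 0.273861 = -2.771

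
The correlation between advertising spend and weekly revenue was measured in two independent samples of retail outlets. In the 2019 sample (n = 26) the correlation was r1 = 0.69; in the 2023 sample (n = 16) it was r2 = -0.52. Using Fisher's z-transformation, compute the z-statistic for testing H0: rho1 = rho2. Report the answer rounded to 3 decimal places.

4.105

z1 = atanh(0.69) = 0.847956,  z2 = atanh(-0.52) = -0.576340
SE = √(1/(n1−3) + 1/(n2−3)) = √(1/23 + 1/13) = √(0.0434783 + 0.0769231) = √0.1204014 = 0.346989
z = (z1 − z2)/SE = (0.847956 − (-0.576340)) / 0.346989 = 1.424296 / 0.346989 = 4.105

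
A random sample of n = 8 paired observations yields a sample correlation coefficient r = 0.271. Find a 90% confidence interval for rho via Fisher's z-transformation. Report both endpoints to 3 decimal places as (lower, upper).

(-0.428, 0.767)

z_r = atanh(0.271) = 0.277943;  SE = 1/√(n−3) = 1/√5 = 0.447214
z-limits: 0.277943 ± 1.645·0.447214 = 0.277943 ± 0.735667 = [-0.457724, 1.013610]
ρ-limits: (tanh -0.457724, tanh 1.013610) = (-0.428, 0.767)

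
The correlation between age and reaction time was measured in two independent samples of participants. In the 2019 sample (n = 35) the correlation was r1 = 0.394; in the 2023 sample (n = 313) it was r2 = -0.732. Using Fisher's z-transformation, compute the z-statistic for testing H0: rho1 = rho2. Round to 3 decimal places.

z1 = atanh(0.394) = 0.416526,  z2 = atanh(-0.732) = -0.933023
SE = √(1/(n1−3) + 1/(n2−3)) = √(1/32 + 1/310) = √(0.0312500 + 0.0032258) = √0.0344758 = 0.185677
z = (z1 − z2)/SE = (0.416526 − (-0.933023)) / 0.185677 = 1.349549 / 0.185677 = 7.268

7.268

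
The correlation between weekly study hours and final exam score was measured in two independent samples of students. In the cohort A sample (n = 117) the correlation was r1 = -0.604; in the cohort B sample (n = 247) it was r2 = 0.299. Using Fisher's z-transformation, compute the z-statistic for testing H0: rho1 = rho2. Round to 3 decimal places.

z1 = atanh(-0.604) = -0.699421,  z2 = atanh(0.299) = 0.308421
SE = √(1/(n1−3) + 1/(n2−3)) = √(1/114 + 1/244) = √(0.0087719 + 0.0040984) = √0.0128703 = 0.113447
z = (z1 − z2)/SE = (-0.699421 − 0.308421) / 0.113447 = -1.007842 / 0.113447 = -8.884

-8.884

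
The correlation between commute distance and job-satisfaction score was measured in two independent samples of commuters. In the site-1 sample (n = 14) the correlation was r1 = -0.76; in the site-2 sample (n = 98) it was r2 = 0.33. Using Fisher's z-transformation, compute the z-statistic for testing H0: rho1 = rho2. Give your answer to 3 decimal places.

z1 = atanh(-0.76) = -0.996215,  z2 = atanh(0.33) = 0.342828
SE = √(1/(n1−3) + 1/(n2−3)) = √(1/11 + 1/95) = √(0.0909091 + 0.0105263) = √0.1014354 = 0.318489
z = (z1 − z2)/SE = (-0.996215 − 0.342828) / 0.318489 = -1.339043 / 0.318489 = -4.204

-4.204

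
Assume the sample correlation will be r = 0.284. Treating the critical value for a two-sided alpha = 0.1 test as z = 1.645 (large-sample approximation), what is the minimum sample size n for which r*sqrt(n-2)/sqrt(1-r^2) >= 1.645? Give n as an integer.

Need r·√(n−2)/√(1−r²) ≥ 1.645
√(n−2) ≥ 1.645·√(1−0.080656) / 0.284 = 1.645·0.958824 / 0.284 = 5.5538
n−2 ≥ 30.8447  ⇒  n ≥ 32.8447
Smallest integer n = 33

33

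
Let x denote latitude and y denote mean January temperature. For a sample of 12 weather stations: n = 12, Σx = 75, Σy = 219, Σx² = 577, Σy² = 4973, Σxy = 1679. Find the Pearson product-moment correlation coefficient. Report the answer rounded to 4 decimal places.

S_xy = nΣxy − ΣxΣy = 12·1679 − 75·219 = 20148 − 16425 = 3723
S_xx = nΣx² − (Σx)² = 12·577 − 75² = 6924 − 5625 = 1299
S_yy = nΣy² − (Σy)² = 12·4973 − 219² = 59676 − 47961 = 11715
r = S_xy / √(S_xx·S_yy) = 3723 / √(1299·11715) = 3723 / √15217785 = 3723 / 3900.9979 = 0.9544

0.9544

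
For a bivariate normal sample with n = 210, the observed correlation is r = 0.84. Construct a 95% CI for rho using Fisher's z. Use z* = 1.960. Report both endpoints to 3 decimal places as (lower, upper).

(0.795, 0.876)

Fisher z: z_r = atanh(r) = ½·ln((1+0.84)/(1−0.84)) = 1.221174
SE(z) = 1/√(n−3) = 1/√207 = 0.069505
95% ⇒ z* = 1.960; margin = 1.960·0.069505 = 0.136230
CI on z-scale: (1.084944, 1.357404)
Back-transform: tanh(1.084944) = 0.795025, tanh(1.357404) = 0.875790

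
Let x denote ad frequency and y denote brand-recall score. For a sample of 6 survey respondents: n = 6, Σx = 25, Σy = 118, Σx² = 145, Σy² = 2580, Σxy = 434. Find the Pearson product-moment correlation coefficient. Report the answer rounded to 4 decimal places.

-0.5604

Numerator: nΣxy − (Σx)(Σy) = 6·434 − (25)(118) = -346
Denominator: √[(nΣx²−(Σx)²)(nΣy²−(Σy)²)]
  nΣx²−(Σx)² = 6·145 − 625 = 245;  nΣy²−(Σy)² = 6·2580 − 13924 = 1556
  √(245·1556) = √381220 = 617.4302
r = -346 / 617.4302 = -0.5604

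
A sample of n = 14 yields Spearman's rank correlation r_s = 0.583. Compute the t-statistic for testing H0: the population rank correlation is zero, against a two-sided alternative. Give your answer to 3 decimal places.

t = r_s·√(n−2) / √(1−r_s²) with r_s = 0.583, n = 14
  = 0.583·√12 / √(1 − 0.339889)
  = 0.583·3.464102 / 0.812472
  = 2.019571 / 0.812472 = 2.486

2.486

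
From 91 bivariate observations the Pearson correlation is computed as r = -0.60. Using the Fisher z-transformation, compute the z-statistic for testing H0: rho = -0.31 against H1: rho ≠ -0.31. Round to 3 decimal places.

Fisher z: atanh(-0.60) = -0.693147, atanh(-0.31) = -0.320545
z = (z_r − z_0)·√(n−3) = (-0.693147 − (-0.320545))·√88 = -0.372602 · 9.380832 = -3.495

-3.495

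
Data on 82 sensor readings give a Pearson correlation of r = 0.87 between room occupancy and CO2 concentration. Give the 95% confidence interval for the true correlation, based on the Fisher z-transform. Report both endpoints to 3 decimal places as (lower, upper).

z_r = atanh(0.87) = 1.333080;  SE = 1/√(n−3) = 1/√79 = 0.112509
z-limits: 1.333080 ± 1.960·0.112509 = 1.333080 ± 0.220518 = [1.112562, 1.553598]
ρ-limits: (tanh 1.112562, tanh 1.553598) = (0.805, 0.914)

(0.805, 0.914)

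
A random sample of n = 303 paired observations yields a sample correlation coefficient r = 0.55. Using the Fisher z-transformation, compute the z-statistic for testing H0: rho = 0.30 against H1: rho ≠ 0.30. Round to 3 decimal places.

5.350

Fisher z: atanh(0.55) = 0.618381, atanh(0.30) = 0.309520
z = (z_r − z_0)·√(n−3) = (0.618381 − 0.309520)·√300 = 0.308861 · 17.320508 = 5.350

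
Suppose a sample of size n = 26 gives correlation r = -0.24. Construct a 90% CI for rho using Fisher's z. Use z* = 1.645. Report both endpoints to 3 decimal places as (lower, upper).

z_r = atanh(-0.24) = -0.244774;  SE = 1/√(n−3) = 1/√23 = 0.208514
z-limits: -0.244774 ± 1.645·0.208514 = -0.244774 ± 0.343006 = [-0.587780, 0.098232]
ρ-limits: (tanh -0.587780, tanh 0.098232) = (-0.528, 0.098)

(-0.528, 0.098)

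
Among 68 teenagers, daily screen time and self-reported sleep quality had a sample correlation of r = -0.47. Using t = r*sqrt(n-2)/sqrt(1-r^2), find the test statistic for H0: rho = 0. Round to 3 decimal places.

1 − r² = 1 − 0.2209 = 0.7791;  √(1−r²) = 0.882666
√(n−2) = √66 = 8.124038
t = r·√(n−2)/√(1−r²) = -0.47 · 8.124038 / 0.882666 = -4.326

-4.326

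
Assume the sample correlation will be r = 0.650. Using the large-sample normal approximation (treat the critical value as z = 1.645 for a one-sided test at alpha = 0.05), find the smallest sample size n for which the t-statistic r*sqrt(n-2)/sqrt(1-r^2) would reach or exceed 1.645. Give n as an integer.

r√(n−2)/√(1−r²) ≥ 1.645  ⇔  n−2 ≥ (1.645)²·(1−r²)/r²
(1−r²)/r² = (1−0.422500)/0.422500 = 1.3669
n ≥ 2 + 2.706025·1.3669 = 2 + 3.6989 = 5.6989
⌈5.6989⌉ = 6

6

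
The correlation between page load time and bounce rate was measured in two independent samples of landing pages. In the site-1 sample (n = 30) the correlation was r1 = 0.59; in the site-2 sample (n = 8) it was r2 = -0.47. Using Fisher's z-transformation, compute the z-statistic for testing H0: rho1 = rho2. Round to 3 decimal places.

z1 = atanh(0.59) = 0.677666,  z2 = atanh(-0.47) = -0.510070
SE = √(1/(n1−3) + 1/(n2−3)) = √(1/27 + 1/5) = √(0.0370370 + 0.2000000) = √0.2370370 = 0.486864
z = (z1 − z2)/SE = (0.677666 − (-0.510070)) / 0.486864 = 1.187736 / 0.486864 = 2.440

2.440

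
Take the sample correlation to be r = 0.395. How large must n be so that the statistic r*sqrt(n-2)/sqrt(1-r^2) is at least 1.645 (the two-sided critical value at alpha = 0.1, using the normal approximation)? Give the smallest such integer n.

17

Need r·√(n−2)/√(1−r²) ≥ 1.645
√(n−2) ≥ 1.645·√(1−0.156025) / 0.395 = 1.645·0.918681 / 0.395 = 3.8259
n−2 ≥ 14.6375  ⇒  n ≥ 16.6375
Smallest integer n = 17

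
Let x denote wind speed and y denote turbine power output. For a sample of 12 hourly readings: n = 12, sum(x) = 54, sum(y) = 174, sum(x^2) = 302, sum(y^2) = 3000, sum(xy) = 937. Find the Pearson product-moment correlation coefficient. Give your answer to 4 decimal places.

0.9180

Numerator: nΣxy − (Σx)(Σy) = 12·937 − (54)(174) = 1848
Denominator: √[(nΣx²−(Σx)²)(nΣy²−(Σy)²)]
  nΣx²−(Σx)² = 12·302 − 2916 = 708;  nΣy²−(Σy)² = 12·3000 − 30276 = 5724
  √(708·5724) = √4052592 = 2013.1051
r = 1848 / 2013.1051 = 0.9180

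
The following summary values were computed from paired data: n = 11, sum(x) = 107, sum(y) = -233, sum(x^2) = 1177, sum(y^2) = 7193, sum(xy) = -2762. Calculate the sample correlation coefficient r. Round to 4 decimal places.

S_xy = nΣxy − ΣxΣy = 11·(-2762) − 107·(-233) = -30382 − (-24931) = -5451
S_xx = nΣx² − (Σx)² = 11·1177 − 107² = 12947 − 11449 = 1498
S_yy = nΣy² − (Σy)² = 11·7193 − (-233)² = 79123 − 54289 = 24834
r = S_xy / √(S_xx·S_yy) = -5451 / √(1498·24834) = -5451 / √37201332 = -5451 / 6099.2895 = -0.8937

-0.8937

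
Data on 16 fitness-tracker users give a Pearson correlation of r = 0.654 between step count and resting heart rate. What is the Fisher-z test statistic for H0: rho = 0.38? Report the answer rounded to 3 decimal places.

z_r = atanh(0.654) = 0.782257,  z_0 = atanh(0.38) = 0.400060
SE = 1/√(n−3) = 1/√13 = 0.277350
z = (z_r − z_0)/SE = (0.782257 − 0.400060) / 0.277350 = 0.382197 / 0.277350 = 1.378

1.378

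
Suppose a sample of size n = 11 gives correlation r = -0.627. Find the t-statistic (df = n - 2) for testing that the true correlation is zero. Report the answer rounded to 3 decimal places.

1 − r² = 1 − 0.393129 = 0.606871;  √(1−r²) = 0.779019
√(n−2) = √9 = 3.000000
t = r·√(n−2)/√(1−r²) = -0.627 · 3.000000 / 0.779019 = -2.415

-2.415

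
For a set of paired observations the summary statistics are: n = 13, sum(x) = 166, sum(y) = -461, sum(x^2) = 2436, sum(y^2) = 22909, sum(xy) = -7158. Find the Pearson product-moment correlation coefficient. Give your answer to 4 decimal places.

-0.8825

S_xy = nΣxy − ΣxΣy = 13·(-7158) − 166·(-461) = -93054 − (-76526) = -16528
S_xx = nΣx² − (Σx)² = 13·2436 − 166² = 31668 − 27556 = 4112
S_yy = nΣy² − (Σy)² = 13·22909 − (-461)² = 297817 − 212521 = 85296
r = S_xy / √(S_xx·S_yy) = -16528 / √(4112·85296) = -16528 / √350737152 = -16528 / 18727.9778 = -0.8825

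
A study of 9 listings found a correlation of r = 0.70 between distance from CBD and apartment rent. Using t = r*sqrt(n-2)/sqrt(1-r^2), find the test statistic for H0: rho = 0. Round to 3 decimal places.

1 − r² = 1 − 0.4900 = 0.5100;  √(1−r²) = 0.714143
√(n−2) = √7 = 2.645751
t = r·√(n−2)/√(1−r²) = 0.70 · 2.645751 / 0.714143 = 2.593

2.593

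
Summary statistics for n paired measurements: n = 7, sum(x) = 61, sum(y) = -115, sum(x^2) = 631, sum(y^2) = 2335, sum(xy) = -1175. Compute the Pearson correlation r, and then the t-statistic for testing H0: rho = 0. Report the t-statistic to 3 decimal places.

Numerator: nΣxy − (Σx)(Σy) = 7·(-1175) − (61)(-115) = -1210
Denominator: √[(nΣx²−(Σx)²)(nΣy²−(Σy)²)]
  nΣx²−(Σx)² = 7·631 − 3721 = 696;  nΣy²−(Σy)² = 7·2335 − 13225 = 3120
  √(696·3120) = √2171520 = 1473.6078
r = -1210 / 1473.6078 = -0.8211
t = r·√(n−2)/√(1−r²) = -0.8211·√5 / √(1−0.674205) = -1.836035 / 0.570785 = -3.217

-3.217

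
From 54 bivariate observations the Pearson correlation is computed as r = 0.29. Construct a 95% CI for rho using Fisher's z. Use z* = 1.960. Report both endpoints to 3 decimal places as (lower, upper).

Fisher z: z_r = atanh(r) = ½·ln((1+0.29)/(1−0.29)) = 0.298566
SE(z) = 1/√(n−3) = 1/√51 = 0.140028
95% ⇒ z* = 1.960; margin = 1.960·0.140028 = 0.274455
CI on z-scale: (0.024111, 0.573021)
Back-transform: tanh(0.024111) = 0.024106, tanh(0.573021) = 0.517574

(0.024, 0.518)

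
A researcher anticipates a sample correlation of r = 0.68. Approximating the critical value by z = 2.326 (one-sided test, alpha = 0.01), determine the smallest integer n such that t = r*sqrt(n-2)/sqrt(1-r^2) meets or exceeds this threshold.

9

Need r·√(n−2)/√(1−r²) ≥ 2.326
√(n−2) ≥ 2.326·√(1−0.4624) / 0.68 = 2.326·0.733212 / 0.68 = 2.5080
n−2 ≥ 6.2901  ⇒  n ≥ 8.2901
Smallest integer n = 9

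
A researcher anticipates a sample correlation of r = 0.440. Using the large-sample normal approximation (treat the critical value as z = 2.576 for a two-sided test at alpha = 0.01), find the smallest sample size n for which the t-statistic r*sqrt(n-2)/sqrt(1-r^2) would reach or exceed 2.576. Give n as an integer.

Need r·√(n−2)/√(1−r²) ≥ 2.576
√(n−2) ≥ 2.576·√(1−0.193600) / 0.440 = 2.576·0.897998 / 0.440 = 5.2574
n−2 ≥ 27.6403  ⇒  n ≥ 29.6403
Smallest integer n = 30

30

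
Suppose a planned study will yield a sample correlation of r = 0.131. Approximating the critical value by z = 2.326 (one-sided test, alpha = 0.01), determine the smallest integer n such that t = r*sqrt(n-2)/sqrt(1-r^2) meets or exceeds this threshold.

312

r√(n−2)/√(1−r²) ≥ 2.326  ⇔  n−2 ≥ (2.326)²·(1−r²)/r²
(1−r²)/r² = (1−0.017161)/0.017161 = 57.2717
n ≥ 2 + 5.410276·57.2717 = 2 + 309.8557 = 311.8557
⌈311.8557⌉ = 312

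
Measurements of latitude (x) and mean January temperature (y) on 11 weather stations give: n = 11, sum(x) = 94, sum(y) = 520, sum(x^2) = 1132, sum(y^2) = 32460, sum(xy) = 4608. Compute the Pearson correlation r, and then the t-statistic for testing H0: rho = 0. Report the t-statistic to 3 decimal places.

S_xy = nΣxy − ΣxΣy = 11·4608 − 94·520 = 50688 − 48880 = 1808
S_xx = nΣx² − (Σx)² = 11·1132 − 94² = 12452 − 8836 = 3616
S_yy = nΣy² − (Σy)² = 11·32460 − 520² = 357060 − 270400 = 86660
r = S_xy / √(S_xx·S_yy) = 1808 / √(3616·86660) = 1808 / √313362560 = 1808 / 17702.0496 = 0.1021
t = r·√(n−2)/√(1−r²) = 0.1021·√9 / √(1−0.010424) = 0.306300 / 0.994774 = 0.308

0.308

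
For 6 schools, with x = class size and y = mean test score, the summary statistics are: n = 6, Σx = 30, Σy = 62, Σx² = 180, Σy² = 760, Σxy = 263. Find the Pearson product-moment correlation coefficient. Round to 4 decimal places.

Numerator: nΣxy − (Σx)(Σy) = 6·263 − (30)(62) = -282
Denominator: √[(nΣx²−(Σx)²)(nΣy²−(Σy)²)]
  nΣx²−(Σx)² = 6·180 − 900 = 180;  nΣy²−(Σy)² = 6·760 − 3844 = 716
  √(180·716) = √128880 = 358.9986
r = -282 / 358.9986 = -0.7855

-0.7855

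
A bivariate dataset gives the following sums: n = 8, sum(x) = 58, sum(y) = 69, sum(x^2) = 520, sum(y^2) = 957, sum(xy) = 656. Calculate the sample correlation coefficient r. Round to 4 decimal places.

0.8208

Numerator: nΣxy − (Σx)(Σy) = 8·656 − (58)(69) = 1246
Denominator: √[(nΣx²−(Σx)²)(nΣy²−(Σy)²)]
  nΣx²−(Σx)² = 8·520 − 3364 = 796;  nΣy²−(Σy)² = 8·957 − 4761 = 2895
  √(796·2895) = √2304420 = 1518.0316
r = 1246 / 1518.0316 = 0.8208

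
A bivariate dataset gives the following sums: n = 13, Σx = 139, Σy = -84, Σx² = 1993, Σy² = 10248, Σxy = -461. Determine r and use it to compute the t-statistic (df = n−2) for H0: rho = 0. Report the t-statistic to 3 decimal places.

0.667

S_xy = nΣxy − ΣxΣy = 13·(-461) − 139·(-84) = -5993 − (-11676) = 5683
S_xx = nΣx² − (Σx)² = 13·1993 − 139² = 25909 − 19321 = 6588
S_yy = nΣy² − (Σy)² = 13·10248 − (-84)² = 133224 − 7056 = 126168
r = S_xy / √(S_xx·S_yy) = 5683 / √(6588·126168) = 5683 / √831194784 = 5683 / 28830.4489 = 0.1971
t = r·√(n−2)/√(1−r²) = 0.1971·√11 / √(1−0.038848) = 0.653707 / 0.980384 = 0.667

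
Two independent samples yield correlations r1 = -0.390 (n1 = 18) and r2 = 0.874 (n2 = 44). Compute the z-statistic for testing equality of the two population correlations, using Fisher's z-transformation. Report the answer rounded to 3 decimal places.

-5.838

z1 = atanh(-0.390) = -0.411800,  z2 = atanh(0.874) = 1.349774
SE = √(1/(n1−3) + 1/(n2−3)) = √(1/15 + 1/41) = √(0.0666667 + 0.0243902) = √0.0910569 = 0.301756
z = (z1 − z2)/SE = (-0.411800 − 1.349774) / 0.301756 = -1.761574 / 0.301756 = -5.838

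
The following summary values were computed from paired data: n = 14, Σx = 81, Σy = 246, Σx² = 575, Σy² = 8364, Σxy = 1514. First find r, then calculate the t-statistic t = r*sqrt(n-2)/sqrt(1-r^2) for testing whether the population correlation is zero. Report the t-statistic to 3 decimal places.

S_xy = nΣxy − ΣxΣy = 14·1514 − 81·246 = 21196 − 19926 = 1270
S_xx = nΣx² − (Σx)² = 14·575 − 81² = 8050 − 6561 = 1489
S_yy = nΣy² − (Σy)² = 14·8364 − 246² = 117096 − 60516 = 56580
r = S_xy / √(S_xx·S_yy) = 1270 / √(1489·56580) = 1270 / √84247620 = 1270 / 9178.6502 = 0.1384
t = r·√(n−2)/√(1−r²) = 0.1384·√12 / √(1−0.019155) = 0.479432 / 0.990376 = 0.484

0.484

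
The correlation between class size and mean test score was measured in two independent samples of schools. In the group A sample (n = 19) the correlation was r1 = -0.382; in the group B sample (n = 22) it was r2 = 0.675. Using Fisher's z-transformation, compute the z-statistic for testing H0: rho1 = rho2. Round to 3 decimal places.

Fisher z-transforms: z1 = atanh(-0.382) = -0.402399, z2 = atanh(0.675) = 0.819872; difference d = -1.222271
Var(d) = 1/16 + 1/19 = 0.0625000 + 0.0526316 = 0.1151316
z = d/√Var(d) = -1.222271 / √0.1151316 = -1.222271 / 0.339310 = -3.602

-3.602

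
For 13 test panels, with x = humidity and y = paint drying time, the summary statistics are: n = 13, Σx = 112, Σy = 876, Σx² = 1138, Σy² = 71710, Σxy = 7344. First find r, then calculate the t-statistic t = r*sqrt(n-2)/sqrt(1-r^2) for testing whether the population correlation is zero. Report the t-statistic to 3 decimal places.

-0.459

S_xy = nΣxy − ΣxΣy = 13·7344 − 112·876 = 95472 − 98112 = -2640
S_xx = nΣx² − (Σx)² = 13·1138 − 112² = 14794 − 12544 = 2250
S_yy = nΣy² − (Σy)² = 13·71710 − 876² = 932230 − 767376 = 164854
r = S_xy / √(S_xx·S_yy) = -2640 / √(2250·164854) = -2640 / √370921500 = -2640 / 19259.3224 = -0.1371
t = r·√(n−2)/√(1−r²) = -0.1371·√11 / √(1−0.018796) = -0.454709 / 0.990557 = -0.459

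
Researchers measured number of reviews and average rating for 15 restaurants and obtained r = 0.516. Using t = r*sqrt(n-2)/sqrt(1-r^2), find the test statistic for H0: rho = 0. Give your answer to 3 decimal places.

2.172

1 − r² = 1 − 0.266256 = 0.733744;  √(1−r²) = 0.856589
√(n−2) = √13 = 3.605551
t = r·√(n−2)/√(1−r²) = 0.516 · 3.605551 / 0.856589 = 2.172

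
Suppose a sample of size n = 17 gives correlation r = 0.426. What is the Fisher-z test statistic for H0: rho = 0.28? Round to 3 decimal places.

z_r = atanh(0.426) = 0.455000,  z_0 = atanh(0.28) = 0.287682
SE = 1/√(n−3) = 1/√14 = 0.267261
z = (z_r − z_0)/SE = (0.455000 − 0.287682) / 0.267261 = 0.167318 / 0.267261 = 0.626

0.626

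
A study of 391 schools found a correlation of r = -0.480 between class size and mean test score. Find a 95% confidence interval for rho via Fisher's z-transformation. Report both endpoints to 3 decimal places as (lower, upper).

(-0.553, -0.400)

z_r = atanh(-0.480) = -0.522984;  SE = 1/√(n−3) = 1/√388 = 0.050767
z-limits: -0.522984 ± 1.960·0.050767 = -0.522984 ± 0.099503 = [-0.622487, -0.423481]
ρ-limits: (tanh -0.622487, tanh -0.423481) = (-0.553, -0.400)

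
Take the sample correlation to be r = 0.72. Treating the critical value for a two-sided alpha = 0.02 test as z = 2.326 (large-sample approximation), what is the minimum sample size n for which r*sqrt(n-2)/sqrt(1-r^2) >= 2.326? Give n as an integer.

8

Need r·√(n−2)/√(1−r²) ≥ 2.326
√(n−2) ≥ 2.326·√(1−0.5184) / 0.72 = 2.326·0.693974 / 0.72 = 2.2419
n−2 ≥ 5.0261  ⇒  n ≥ 7.0261
Smallest integer n = 8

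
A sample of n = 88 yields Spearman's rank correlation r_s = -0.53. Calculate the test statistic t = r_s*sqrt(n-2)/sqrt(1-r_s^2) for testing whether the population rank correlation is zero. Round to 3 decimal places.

t = r_s·√(n−2) / √(1−r_s²) with r_s = -0.53, n = 88
  = -0.53·√86 / √(1 − 0.2809)
  = -0.53·9.273618 / 0.847998
  = -4.915018 / 0.847998 = -5.796

-5.796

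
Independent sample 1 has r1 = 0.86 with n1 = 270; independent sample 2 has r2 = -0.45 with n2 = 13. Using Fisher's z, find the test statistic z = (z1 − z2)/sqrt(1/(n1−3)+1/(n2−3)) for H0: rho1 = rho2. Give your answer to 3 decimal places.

z1 = atanh(0.86) = 1.293345,  z2 = atanh(-0.45) = -0.484700
SE = √(1/(n1−3) + 1/(n2−3)) = √(1/267 + 1/10) = √(0.0037453 + 0.1000000) = √0.1037453 = 0.322095
z = (z1 − z2)/SE = (1.293345 − (-0.484700)) / 0.322095 = 1.778045 / 0.322095 = 5.520

5.520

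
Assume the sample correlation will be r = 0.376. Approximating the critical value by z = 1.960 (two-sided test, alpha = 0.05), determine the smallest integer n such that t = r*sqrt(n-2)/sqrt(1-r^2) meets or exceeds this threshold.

26

r√(n−2)/√(1−r²) ≥ 1.960  ⇔  n−2 ≥ (1.960)²·(1−r²)/r²
(1−r²)/r² = (1−0.141376)/0.141376 = 6.0733
n ≥ 2 + 3.8416·6.0733 = 2 + 23.3312 = 25.3312
⌈25.3312⌉ = 26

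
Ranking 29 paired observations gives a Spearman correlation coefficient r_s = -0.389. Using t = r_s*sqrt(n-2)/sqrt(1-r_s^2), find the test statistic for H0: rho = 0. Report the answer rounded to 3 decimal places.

1 − r_s² = 1 − 0.151321 = 0.848679;  √(1−r_s²) = 0.921238
√(n−2) = √27 = 5.196152
t = r_s·√(n−2)/√(1−r_s²) = -0.389 · 5.196152 / 0.921238 = -2.194

-2.194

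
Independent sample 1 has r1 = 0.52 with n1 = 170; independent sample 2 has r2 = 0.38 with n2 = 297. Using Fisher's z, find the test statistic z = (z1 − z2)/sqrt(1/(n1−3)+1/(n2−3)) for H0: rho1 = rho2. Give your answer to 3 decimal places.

1.819

Fisher z-transforms: z1 = atanh(0.52) = 0.576340, z2 = atanh(0.38) = 0.400060; difference d = 0.176280
Var(d) = 1/167 + 1/294 = 0.0059880 + 0.0034014 = 0.0093894
z = d/√Var(d) = 0.176280 / √0.0093894 = 0.176280 / 0.096899 = 1.819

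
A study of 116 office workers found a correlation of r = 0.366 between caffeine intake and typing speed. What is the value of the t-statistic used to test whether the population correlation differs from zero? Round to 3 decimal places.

4.199

t = r·√(n−2) / √(1−r²) with r = 0.366, n = 116
  = 0.366·√114 / √(1 − 0.133956)
  = 0.366·10.677078 / 0.930615
  = 3.907811 / 0.930615 = 4.199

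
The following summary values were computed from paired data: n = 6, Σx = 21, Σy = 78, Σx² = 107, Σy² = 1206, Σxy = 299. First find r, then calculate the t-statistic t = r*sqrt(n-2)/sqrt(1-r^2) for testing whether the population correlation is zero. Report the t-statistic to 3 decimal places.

S_xy = nΣxy − ΣxΣy = 6·299 − 21·78 = 1794 − 1638 = 156
S_xx = nΣx² − (Σx)² = 6·107 − 21² = 642 − 441 = 201
S_yy = nΣy² − (Σy)² = 6·1206 − 78² = 7236 − 6084 = 1152
r = S_xy / √(S_xx·S_yy) = 156 / √(201·1152) = 156 / √231552 = 156 / 481.1985 = 0.3242
t = r·√(n−2)/√(1−r²) = 0.3242·√4 / √(1−0.105106) = 0.648400 / 0.945988 = 0.685

0.685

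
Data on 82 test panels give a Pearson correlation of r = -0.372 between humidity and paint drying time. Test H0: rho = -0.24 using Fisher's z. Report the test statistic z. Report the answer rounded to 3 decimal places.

z_r = atanh(-0.372) = -0.390742,  z_0 = atanh(-0.24) = -0.244774
SE = 1/√(n−3) = 1/√79 = 0.112509
z = (z_r − z_0)/SE = (-0.390742 − (-0.244774)) / 0.112509 = -0.145968 / 0.112509 = -1.297

-1.297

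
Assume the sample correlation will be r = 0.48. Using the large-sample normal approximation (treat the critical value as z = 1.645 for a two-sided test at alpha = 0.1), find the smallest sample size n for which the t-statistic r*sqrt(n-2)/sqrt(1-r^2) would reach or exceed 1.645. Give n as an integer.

12

Need r·√(n−2)/√(1−r²) ≥ 1.645
√(n−2) ≥ 1.645·√(1−0.2304) / 0.48 = 1.645·0.877268 / 0.48 = 3.0065
n−2 ≥ 9.0390  ⇒  n ≥ 11.0390
Smallest integer n = 12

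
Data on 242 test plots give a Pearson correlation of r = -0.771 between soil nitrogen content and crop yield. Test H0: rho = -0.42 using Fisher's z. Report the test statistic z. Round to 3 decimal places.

-8.891

z_r = atanh(-0.771) = -1.022789,  z_0 = atanh(-0.42) = -0.447692
SE = 1/√(n−3) = 1/√239 = 0.064685
z = (z_r − z_0)/SE = (-1.022789 − (-0.447692)) / 0.064685 = -0.575097 / 0.064685 = -8.891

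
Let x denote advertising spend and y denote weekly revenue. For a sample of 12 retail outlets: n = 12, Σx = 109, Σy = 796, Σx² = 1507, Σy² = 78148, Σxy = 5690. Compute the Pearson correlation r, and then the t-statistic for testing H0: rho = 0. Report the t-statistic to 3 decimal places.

-1.487

Numerator: nΣxy − (Σx)(Σy) = 12·5690 − (109)(796) = -18484
Denominator: √[(nΣx²−(Σx)²)(nΣy²−(Σy)²)]
  nΣx²−(Σx)² = 12·1507 − 11881 = 6203;  nΣy²−(Σy)² = 12·78148 − 633616 = 304160
  √(6203·304160) = √1886704480 = 43436.2116
r = -18484 / 43436.2116 = -0.4255
t = r·√(n−2)/√(1−r²) = -0.4255·√10 / √(1−0.181050) = -1.345549 / 0.904959 = -1.487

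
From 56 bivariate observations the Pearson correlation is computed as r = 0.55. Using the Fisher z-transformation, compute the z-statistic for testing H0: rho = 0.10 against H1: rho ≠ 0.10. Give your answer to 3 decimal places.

Fisher z: atanh(0.55) = 0.618381, atanh(0.10) = 0.100335
z = (z_r − z_0)·√(n−3) = (0.618381 − 0.100335)·√53 = 0.518046 · 7.280110 = 3.771

3.771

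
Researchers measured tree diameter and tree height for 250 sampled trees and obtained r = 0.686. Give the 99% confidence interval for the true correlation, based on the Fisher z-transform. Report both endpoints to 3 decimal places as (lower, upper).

Fisher z: z_r = atanh(r) = ½·ln((1+0.686)/(1−0.686)) = 0.840361
SE(z) = 1/√(n−3) = 1/√247 = 0.063628
99% ⇒ z* = 2.576; margin = 2.576·0.063628 = 0.163906
CI on z-scale: (0.676455, 1.004267)
Back-transform: tanh(0.676455) = 0.589210, tanh(1.004267) = 0.763380

(0.589, 0.763)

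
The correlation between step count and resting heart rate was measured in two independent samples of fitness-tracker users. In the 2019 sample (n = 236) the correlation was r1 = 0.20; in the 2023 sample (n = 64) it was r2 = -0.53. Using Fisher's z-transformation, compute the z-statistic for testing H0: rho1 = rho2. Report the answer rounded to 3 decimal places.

5.513

z1 = atanh(0.20) = 0.202733,  z2 = atanh(-0.53) = -0.590145
SE = √(1/(n1−3) + 1/(n2−3)) = √(1/233 + 1/61) = √(0.0042918 + 0.0163934) = √0.0206852 = 0.143824
z = (z1 − z2)/SE = (0.202733 − (-0.590145)) / 0.143824 = 0.792878 / 0.143824 = 5.513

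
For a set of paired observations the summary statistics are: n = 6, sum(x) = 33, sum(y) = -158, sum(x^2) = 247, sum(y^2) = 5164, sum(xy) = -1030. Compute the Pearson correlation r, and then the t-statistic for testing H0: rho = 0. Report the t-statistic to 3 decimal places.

-1.614

S_xy = nΣxy − ΣxΣy = 6·(-1030) − 33·(-158) = -6180 − (-5214) = -966
S_xx = nΣx² − (Σx)² = 6·247 − 33² = 1482 − 1089 = 393
S_yy = nΣy² − (Σy)² = 6·5164 − (-158)² = 30984 − 24964 = 6020
r = S_xy / √(S_xx·S_yy) = -966 / √(393·6020) = -966 / √2365860 = -966 / 1538.1352 = -0.6280
t = r·√(n−2)/√(1−r²) = -0.6280·√4 / √(1−0.394384) = -1.256000 / 0.778213 = -1.614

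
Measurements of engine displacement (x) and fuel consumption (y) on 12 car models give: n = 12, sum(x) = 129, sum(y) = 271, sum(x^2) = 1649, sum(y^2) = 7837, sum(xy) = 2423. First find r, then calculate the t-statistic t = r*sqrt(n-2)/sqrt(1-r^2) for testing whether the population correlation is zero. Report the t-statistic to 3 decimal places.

S_xy = nΣxy − ΣxΣy = 12·2423 − 129·271 = 29076 − 34959 = -5883
S_xx = nΣx² − (Σx)² = 12·1649 − 129² = 19788 − 16641 = 3147
S_yy = nΣy² − (Σy)² = 12·7837 − 271² = 94044 − 73441 = 20603
r = S_xy / √(S_xx·S_yy) = -5883 / √(3147·20603) = -5883 / √64837641 = -5883 / 8052.1824 = -0.7306
t = r·√(n−2)/√(1−r²) = -0.7306·√10 / √(1−0.533776) = -2.310360 / 0.682806 = -3.384

-3.384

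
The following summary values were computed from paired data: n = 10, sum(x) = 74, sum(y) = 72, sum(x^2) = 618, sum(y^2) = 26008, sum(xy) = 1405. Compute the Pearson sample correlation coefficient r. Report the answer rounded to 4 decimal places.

0.6511

Numerator: nΣxy − (Σx)(Σy) = 10·1405 − (74)(72) = 8722
Denominator: √[(nΣx²−(Σx)²)(nΣy²−(Σy)²)]
  nΣx²−(Σx)² = 10·618 − 5476 = 704;  nΣy²−(Σy)² = 10·26008 − 5184 = 254896
  √(704·254896) = √179446784 = 13395.7749
r = 8722 / 13395.7749 = 0.6511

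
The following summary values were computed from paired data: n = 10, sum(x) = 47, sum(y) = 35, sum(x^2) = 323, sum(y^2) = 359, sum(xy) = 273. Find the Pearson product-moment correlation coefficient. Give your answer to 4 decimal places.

S_xy = nΣxy − ΣxΣy = 10·273 − 47·35 = 2730 − 1645 = 1085
S_xx = nΣx² − (Σx)² = 10·323 − 47² = 3230 − 2209 = 1021
S_yy = nΣy² − (Σy)² = 10·359 − 35² = 3590 − 1225 = 2365
r = S_xy / √(S_xx·S_yy) = 1085 / √(1021·2365) = 1085 / √2414665 = 1085 / 1553.9192 = 0.6982

0.6982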